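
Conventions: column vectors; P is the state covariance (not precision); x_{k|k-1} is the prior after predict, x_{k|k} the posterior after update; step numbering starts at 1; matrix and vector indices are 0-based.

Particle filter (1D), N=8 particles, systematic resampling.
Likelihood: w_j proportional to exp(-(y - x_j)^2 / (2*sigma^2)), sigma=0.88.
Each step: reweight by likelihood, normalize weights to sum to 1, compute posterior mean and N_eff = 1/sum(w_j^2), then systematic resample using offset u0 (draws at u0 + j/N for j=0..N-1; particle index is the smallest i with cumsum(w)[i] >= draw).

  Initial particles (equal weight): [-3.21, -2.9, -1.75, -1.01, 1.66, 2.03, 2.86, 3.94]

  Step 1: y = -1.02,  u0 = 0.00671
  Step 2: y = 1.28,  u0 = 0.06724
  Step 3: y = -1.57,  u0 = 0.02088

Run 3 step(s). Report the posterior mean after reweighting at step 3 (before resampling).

step 1: w=[0.0242, 0.0546, 0.3794, 0.5352, 0.0052, 0.0013, 0.0000, 0.0000]  mean=-1.4293  Neff=2.3041  idx=[0, 2, 2, 2, 3, 3, 3, 3]
step 2: w=[0.0000, 0.0186, 0.0186, 0.0186, 0.2361, 0.2361, 0.2361, 0.2361]  mean=-1.0513  Neff=4.4657  idx=[4, 4, 5, 5, 6, 6, 7, 7]
step 3: w=[0.1250, 0.1250, 0.1250, 0.1250, 0.1250, 0.1250, 0.1250, 0.1250]  mean=-1.0100  Neff=8.0000  idx=[0, 1, 2, 3, 4, 5, 6, 7]

post_mean = -1.0100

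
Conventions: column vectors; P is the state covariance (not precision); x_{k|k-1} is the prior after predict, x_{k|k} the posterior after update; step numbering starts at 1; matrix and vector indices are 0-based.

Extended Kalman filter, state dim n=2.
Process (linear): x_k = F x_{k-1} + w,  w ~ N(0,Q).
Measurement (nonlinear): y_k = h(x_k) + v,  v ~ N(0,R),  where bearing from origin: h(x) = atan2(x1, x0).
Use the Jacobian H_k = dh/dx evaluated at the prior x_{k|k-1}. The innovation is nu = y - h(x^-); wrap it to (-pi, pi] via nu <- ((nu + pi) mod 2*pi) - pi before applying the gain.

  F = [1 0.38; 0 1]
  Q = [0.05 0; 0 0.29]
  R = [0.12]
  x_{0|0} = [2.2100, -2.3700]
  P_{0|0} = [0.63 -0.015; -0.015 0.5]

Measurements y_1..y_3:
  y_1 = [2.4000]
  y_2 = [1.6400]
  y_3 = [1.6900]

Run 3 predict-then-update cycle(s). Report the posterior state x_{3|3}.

x_post = [-5.7635, -1.8114]

step 1: x^-=[1.3094, -2.3700]  P^-=[0.7408 0.1750; 0.1750 0.7900]  H_jac=[0.3233 0.1786]  S=[0.2428]  K=[1.1149; 0.8140]  nu=[-2.8171]  x^+=[-1.8315, -4.6633]  P^+=[0.4390 -0.0454; -0.0454 0.6291]
step 2: x^-=[-3.6036, -4.6633]  P^-=[0.5453 0.1937; 0.1937 0.9191]  H_jac=[0.1343 -0.1038]  S=[0.1343]  K=[0.3955; -0.5163]  nu=[-2.4145]  x^+=[-4.5584, -3.4166]  P^+=[0.5243 0.2211; 0.2211 0.8833]
step 3: x^-=[-5.8567, -3.4166]  P^-=[0.8699 0.5567; 0.5567 1.1733]  H_jac=[0.0743 -0.1274]  S=[0.1333]  K=[-0.0471; -0.8109]  nu=[-1.9797]  x^+=[-5.7635, -1.8114]  P^+=[0.8696 0.5517; 0.5517 1.0856]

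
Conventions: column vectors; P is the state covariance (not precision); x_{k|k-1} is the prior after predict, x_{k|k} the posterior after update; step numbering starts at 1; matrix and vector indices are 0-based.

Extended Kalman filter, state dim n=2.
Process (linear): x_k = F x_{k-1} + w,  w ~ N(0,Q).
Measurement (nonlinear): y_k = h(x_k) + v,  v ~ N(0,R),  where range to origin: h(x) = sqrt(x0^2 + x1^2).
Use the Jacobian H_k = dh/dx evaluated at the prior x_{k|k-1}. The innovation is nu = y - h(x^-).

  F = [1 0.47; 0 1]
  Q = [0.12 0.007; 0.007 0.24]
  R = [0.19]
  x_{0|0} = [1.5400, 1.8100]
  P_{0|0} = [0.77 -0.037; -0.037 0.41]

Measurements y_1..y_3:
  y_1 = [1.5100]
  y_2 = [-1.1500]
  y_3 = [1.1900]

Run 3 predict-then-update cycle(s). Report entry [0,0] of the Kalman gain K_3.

K[0,0] = -0.0813

step 1: x^-=[2.3907, 1.8100]  P^-=[0.9458 0.1627; 0.1627 0.6500]  H_jac=[0.7973 0.6036]  S=[1.1846]  K=[0.7194; 0.4407]  nu=[-1.4886]  x^+=[1.3197, 1.1540]  P^+=[0.3326 -0.2129; -0.2129 0.4199]
step 2: x^-=[1.8621, 1.1540]  P^-=[0.3453 -0.0085; -0.0085 0.6599]  H_jac=[0.8500 0.5268]  S=[0.6149]  K=[0.4700; 0.5535]  nu=[-3.3407]  x^+=[0.2922, -0.6951]  P^+=[0.2095 -0.1685; -0.1685 0.4715]
step 3: x^-=[-0.0345, -0.6951]  P^-=[0.2752 0.0601; 0.0601 0.7115]  H_jac=[-0.0496 -0.9988]  S=[0.9064]  K=[-0.0813; -0.7873]  nu=[0.4940]  x^+=[-0.0747, -1.0841]  P^+=[0.2692 0.0021; 0.0021 0.1497]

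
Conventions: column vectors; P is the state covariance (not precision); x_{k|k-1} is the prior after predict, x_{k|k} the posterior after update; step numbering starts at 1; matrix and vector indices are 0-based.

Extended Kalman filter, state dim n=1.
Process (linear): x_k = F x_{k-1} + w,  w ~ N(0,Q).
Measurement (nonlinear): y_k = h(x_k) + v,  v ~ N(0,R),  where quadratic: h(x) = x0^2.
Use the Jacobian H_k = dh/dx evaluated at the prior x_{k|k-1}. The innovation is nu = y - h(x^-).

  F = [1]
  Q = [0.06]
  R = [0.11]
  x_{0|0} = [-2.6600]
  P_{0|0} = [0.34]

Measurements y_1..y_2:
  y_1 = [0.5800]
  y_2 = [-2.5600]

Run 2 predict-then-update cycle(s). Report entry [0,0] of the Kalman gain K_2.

K[0,0] = -0.2861

step 1: x^-=[-2.6600]  P^-=[0.4000]  H_jac=[-5.3200]  S=[11.4310]  K=[-0.1862]  nu=[-6.4956]  x^+=[-1.4508]  P^+=[0.0038]
step 2: x^-=[-1.4508]  P^-=[0.0638]  H_jac=[-2.9015]  S=[0.6475]  K=[-0.2861]  nu=[-4.6647]  x^+=[-0.1162]  P^+=[0.0108]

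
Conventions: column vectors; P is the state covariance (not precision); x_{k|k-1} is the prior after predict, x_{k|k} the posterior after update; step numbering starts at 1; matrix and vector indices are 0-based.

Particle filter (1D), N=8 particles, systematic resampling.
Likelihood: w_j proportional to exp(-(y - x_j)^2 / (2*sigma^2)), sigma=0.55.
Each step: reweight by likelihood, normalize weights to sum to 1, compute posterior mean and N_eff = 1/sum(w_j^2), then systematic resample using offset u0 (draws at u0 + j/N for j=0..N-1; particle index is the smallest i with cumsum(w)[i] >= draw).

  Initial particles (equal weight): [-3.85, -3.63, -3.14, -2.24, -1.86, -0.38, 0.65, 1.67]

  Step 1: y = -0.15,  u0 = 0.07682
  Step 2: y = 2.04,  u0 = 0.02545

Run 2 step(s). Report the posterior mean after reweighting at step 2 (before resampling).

post_mean = 0.6453

step 1: w=[0.0000, 0.0000, 0.0000, 0.0006, 0.0062, 0.7179, 0.2720, 0.0033]  mean=-0.1034  Neff=1.6966  idx=[5, 5, 5, 5, 5, 5, 6, 6]
step 2: w=[0.0008, 0.0008, 0.0008, 0.0008, 0.0008, 0.0008, 0.4977, 0.4977]  mean=0.6453  Neff=2.0183  idx=[6, 6, 6, 6, 7, 7, 7, 7]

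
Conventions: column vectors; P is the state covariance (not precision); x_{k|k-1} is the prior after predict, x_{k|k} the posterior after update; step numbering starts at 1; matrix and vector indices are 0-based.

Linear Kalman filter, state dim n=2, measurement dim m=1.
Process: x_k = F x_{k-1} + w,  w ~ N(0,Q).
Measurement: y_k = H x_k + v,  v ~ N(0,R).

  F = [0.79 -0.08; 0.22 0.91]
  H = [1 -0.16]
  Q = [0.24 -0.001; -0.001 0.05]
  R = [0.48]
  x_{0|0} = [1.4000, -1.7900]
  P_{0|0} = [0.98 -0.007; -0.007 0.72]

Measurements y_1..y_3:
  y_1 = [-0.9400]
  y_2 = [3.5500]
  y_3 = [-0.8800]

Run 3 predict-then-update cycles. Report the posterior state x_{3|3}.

step 1: x^-=[1.2492, -1.3209]  P^-=[0.8571 0.1120; 0.1120 0.6909]  S=[1.3190]  K=[0.6363; 0.0011]  nu=[-2.4005]  x^+=[-0.2782, -1.3236]  P^+=[0.3232 0.1111; 0.1111 0.6909]
step 2: x^-=[-0.1139, -1.2656]  P^-=[0.4321 0.0828; 0.0828 0.6822]  S=[0.9031]  K=[0.4638; -0.0292]  nu=[3.4614]  x^+=[1.4915, -1.3668]  P^+=[0.2378 0.0950; 0.0950 0.6814]
step 3: x^-=[1.2876, -0.9156]  P^-=[0.3808 0.0574; 0.0574 0.6639]  S=[0.8594]  K=[0.4324; -0.0569]  nu=[-2.3141]  x^+=[0.2870, -0.7841]  P^+=[0.2201 0.0785; 0.0785 0.6611]

x_post = [0.2870, -0.7841]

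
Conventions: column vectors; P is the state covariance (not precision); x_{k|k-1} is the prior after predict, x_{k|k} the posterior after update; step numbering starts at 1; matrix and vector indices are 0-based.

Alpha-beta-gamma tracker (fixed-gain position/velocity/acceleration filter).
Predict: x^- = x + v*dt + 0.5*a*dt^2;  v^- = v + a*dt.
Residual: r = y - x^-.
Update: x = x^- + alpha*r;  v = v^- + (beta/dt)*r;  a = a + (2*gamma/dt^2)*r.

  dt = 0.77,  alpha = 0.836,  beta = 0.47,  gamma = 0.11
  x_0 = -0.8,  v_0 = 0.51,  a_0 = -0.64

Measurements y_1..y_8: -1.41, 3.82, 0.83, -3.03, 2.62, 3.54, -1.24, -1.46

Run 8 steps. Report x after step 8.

step 1: x_pred=-0.5970  r=-0.8130  x^+=-1.2767  v^+=-0.4790  a^+=-0.9417
step 2: x_pred=-1.9247  r=5.7447  x^+=2.8779  v^+=2.3024  a^+=1.1899
step 3: x_pred=5.0035  r=-4.1735  x^+=1.5144  v^+=0.6712  a^+=-0.3586
step 4: x_pred=1.9250  r=-4.9550  x^+=-2.2174  v^+=-2.6294  a^+=-2.1972
step 5: x_pred=-4.8934  r=7.5134  x^+=1.3878  v^+=0.2648  a^+=0.5907
step 6: x_pred=1.7668  r=1.7732  x^+=3.2492  v^+=1.8020  a^+=1.2486
step 7: x_pred=5.0069  r=-6.2469  x^+=-0.2155  v^+=-1.0496  a^+=-1.0693
step 8: x_pred=-1.3407  r=-0.1193  x^+=-1.4404  v^+=-1.9458  a^+=-1.1136

x_post = -1.4404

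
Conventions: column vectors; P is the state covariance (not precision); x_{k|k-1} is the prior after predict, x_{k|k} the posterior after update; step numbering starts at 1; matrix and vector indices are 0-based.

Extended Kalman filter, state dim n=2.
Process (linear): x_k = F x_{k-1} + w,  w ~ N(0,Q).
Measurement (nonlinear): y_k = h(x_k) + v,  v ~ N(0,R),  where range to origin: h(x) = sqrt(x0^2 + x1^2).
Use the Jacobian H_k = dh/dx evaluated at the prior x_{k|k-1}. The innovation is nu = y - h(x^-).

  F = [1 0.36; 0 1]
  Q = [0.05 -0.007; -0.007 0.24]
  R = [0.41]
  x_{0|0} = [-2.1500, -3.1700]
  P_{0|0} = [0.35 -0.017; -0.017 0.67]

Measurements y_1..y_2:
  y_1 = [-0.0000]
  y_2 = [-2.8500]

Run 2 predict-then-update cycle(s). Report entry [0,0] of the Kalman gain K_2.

step 1: x^-=[-3.2912, -3.1700]  P^-=[0.4746 0.2172; 0.2172 0.9100]  H_jac=[-0.7202 -0.6937]  S=[1.3112]  K=[-0.3756; -0.6008]  nu=[-4.5696]  x^+=[-1.5748, -0.4247]  P^+=[0.2896 -0.0787; -0.0787 0.4368]
step 2: x^-=[-1.7277, -0.4247]  P^-=[0.3396 0.0716; 0.0716 0.6768]  H_jac=[-0.9711 -0.2387]  S=[0.8019]  K=[-0.4325; -0.2881]  nu=[-4.6291]  x^+=[0.2743, 0.9089]  P^+=[0.1896 -0.0284; -0.0284 0.6102]

K[0,0] = -0.4325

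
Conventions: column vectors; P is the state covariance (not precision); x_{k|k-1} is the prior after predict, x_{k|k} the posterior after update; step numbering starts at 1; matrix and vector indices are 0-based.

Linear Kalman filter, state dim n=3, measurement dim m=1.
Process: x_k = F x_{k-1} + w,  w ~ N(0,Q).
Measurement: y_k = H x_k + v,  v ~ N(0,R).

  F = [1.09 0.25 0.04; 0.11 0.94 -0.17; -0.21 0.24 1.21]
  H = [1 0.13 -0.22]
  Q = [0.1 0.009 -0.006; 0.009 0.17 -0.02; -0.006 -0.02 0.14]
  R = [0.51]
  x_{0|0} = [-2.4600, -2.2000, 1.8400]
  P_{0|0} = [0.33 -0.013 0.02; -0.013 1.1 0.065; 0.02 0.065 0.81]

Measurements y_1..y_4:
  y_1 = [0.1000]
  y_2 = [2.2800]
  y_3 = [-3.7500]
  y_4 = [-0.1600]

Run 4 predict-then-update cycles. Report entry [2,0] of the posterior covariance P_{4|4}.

P_post[2,0] = 1.1036

step 1: x^-=[-3.1578, -2.6514, 2.2150]  P^-=[0.5581 0.2839 0.0674; 0.2839 1.1452 0.1308; 0.0674 0.1308 1.4327]  S=[1.1934]  K=[0.4861; 0.3385; -0.1933]  nu=[4.0898]  x^+=[-1.1697, -1.2668, 1.4242]  P^+=[0.2761 0.0875 0.1796; 0.0875 1.0084 0.2089; 0.1796 0.2089 1.3881]
step 2: x^-=[-1.5347, -1.5616, 1.6649]  P^-=[0.5608 0.3282 0.3774; 0.3282 1.0491 0.1600; 0.3774 0.1600 2.2638]  S=[1.1082]  K=[0.4696; 0.3875; -0.0901]  nu=[4.3840]  x^+=[0.5240, 0.1370, 1.2699]  P^+=[0.3164 0.1266 0.4243; 0.1266 0.8827 0.1987; 0.4243 0.1987 2.2548]
step 3: x^-=[0.6563, -0.0295, 1.4595]  P^-=[0.6446 0.2945 0.7282; 0.2945 0.9657 -0.0241; 0.7282 -0.0241 3.3931]  S=[1.0927]  K=[0.4784; 0.3892; -0.0196]  nu=[-4.0813]  x^+=[-1.2961, -1.6181, 1.5396]  P^+=[0.3946 0.0910 0.7384; 0.0910 0.8002 -0.0158; 0.7384 -0.0158 3.3927]
step 4: x^-=[-1.7557, -1.9253, 1.7467]  P^-=[0.7379 0.1835 1.0977; 0.1835 0.9761 -0.4547; 1.0977 -0.4547 4.7772]  S=[1.0864]  K=[0.4789; 0.3778; -0.0114]  nu=[2.2302]  x^+=[-0.6875, -1.0826, 1.7214]  P^+=[0.4887 -0.0130 1.1036; -0.0130 0.8210 -0.4500; 1.1036 -0.4500 4.7770]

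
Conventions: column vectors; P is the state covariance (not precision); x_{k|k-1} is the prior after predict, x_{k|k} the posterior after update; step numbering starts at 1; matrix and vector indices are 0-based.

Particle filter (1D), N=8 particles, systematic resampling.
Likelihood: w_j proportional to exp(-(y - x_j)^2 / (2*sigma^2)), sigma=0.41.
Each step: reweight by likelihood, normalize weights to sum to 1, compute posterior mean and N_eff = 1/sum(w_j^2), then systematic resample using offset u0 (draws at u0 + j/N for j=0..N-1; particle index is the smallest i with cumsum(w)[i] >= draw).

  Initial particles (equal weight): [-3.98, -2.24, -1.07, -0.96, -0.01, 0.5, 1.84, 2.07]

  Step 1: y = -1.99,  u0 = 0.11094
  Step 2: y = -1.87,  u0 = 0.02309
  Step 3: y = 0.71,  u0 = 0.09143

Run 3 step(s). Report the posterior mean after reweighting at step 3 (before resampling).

step 1: w=[0.0000, 0.8707, 0.0846, 0.0447, 0.0000, 0.0000, 0.0000, 0.0000]  mean=-2.0838  Neff=1.3033  idx=[1, 1, 1, 1, 1, 1, 1, 3]
step 2: w=[0.1403, 0.1403, 0.1403, 0.1403, 0.1403, 0.1403, 0.1403, 0.0180]  mean=-2.2170  Neff=7.2413  idx=[0, 1, 1, 2, 3, 4, 5, 6]
step 3: w=[0.1250, 0.1250, 0.1250, 0.1250, 0.1250, 0.1250, 0.1250, 0.1250]  mean=-2.2400  Neff=8.0000  idx=[0, 1, 2, 3, 4, 5, 6, 7]

post_mean = -2.2400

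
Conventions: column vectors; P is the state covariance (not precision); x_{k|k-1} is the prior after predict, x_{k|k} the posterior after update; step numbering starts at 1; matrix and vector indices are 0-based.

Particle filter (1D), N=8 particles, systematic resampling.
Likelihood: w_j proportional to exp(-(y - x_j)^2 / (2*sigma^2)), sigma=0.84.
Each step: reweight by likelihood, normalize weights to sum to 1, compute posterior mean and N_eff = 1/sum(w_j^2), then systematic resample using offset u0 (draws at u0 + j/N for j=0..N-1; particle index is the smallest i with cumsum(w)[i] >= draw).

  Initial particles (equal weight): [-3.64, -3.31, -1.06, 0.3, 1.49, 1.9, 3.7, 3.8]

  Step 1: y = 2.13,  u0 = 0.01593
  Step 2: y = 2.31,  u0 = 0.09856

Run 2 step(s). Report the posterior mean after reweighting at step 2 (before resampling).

step 1: w=[0.0000, 0.0000, 0.0003, 0.0440, 0.3532, 0.4547, 0.0823, 0.0654]  mean=1.9562  Neff=2.9027  idx=[3, 4, 4, 4, 5, 5, 5, 6]
step 2: w=[0.0118, 0.1284, 0.1284, 0.1284, 0.1835, 0.1835, 0.1835, 0.0526]  mean=1.8179  Neff=6.5205  idx=[1, 2, 3, 4, 5, 5, 6, 7]

post_mean = 1.8179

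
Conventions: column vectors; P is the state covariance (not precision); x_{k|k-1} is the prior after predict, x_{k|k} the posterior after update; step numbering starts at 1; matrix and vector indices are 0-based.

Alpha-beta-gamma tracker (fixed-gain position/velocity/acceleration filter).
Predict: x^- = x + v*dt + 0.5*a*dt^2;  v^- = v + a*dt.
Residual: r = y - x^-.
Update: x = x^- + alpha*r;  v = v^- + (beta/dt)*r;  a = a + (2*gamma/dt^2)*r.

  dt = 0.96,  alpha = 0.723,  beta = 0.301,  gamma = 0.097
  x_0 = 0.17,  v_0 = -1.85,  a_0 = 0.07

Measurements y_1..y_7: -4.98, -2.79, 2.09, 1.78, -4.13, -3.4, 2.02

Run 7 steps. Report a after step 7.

step 1: x_pred=-1.5737  r=-3.4063  x^+=-4.0365  v^+=-2.8508  a^+=-0.6470
step 2: x_pred=-7.0714  r=4.2814  x^+=-3.9759  v^+=-2.1296  a^+=0.2542
step 3: x_pred=-5.9032  r=7.9932  x^+=-0.1241  v^+=0.6207  a^+=1.9368
step 4: x_pred=1.3642  r=0.4158  x^+=1.6648  v^+=2.6104  a^+=2.0243
step 5: x_pred=5.1036  r=-9.2336  x^+=-1.5723  v^+=1.6586  a^+=0.0806
step 6: x_pred=0.0571  r=-3.4571  x^+=-2.4424  v^+=0.6521  a^+=-0.6471
step 7: x_pred=-2.1146  r=4.1346  x^+=0.8747  v^+=1.3272  a^+=0.2232

a_post = 0.2232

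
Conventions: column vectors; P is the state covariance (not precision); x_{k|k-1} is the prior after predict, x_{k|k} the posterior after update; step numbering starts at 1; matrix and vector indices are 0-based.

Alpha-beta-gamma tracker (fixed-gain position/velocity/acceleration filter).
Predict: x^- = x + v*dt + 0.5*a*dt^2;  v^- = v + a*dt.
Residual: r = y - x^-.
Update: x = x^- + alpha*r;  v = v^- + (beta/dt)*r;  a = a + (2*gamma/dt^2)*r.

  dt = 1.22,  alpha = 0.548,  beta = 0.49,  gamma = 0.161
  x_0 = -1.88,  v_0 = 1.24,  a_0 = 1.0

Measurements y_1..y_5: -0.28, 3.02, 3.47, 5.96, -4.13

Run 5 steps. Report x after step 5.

step 1: x_pred=0.3770  r=-0.6570  x^+=0.0170  v^+=2.1961  a^+=0.8579
step 2: x_pred=3.3347  r=-0.3147  x^+=3.1622  v^+=3.1163  a^+=0.7898
step 3: x_pred=7.5519  r=-4.0819  x^+=5.3150  v^+=2.4404  a^+=-0.0933
step 4: x_pred=8.2229  r=-2.2629  x^+=6.9828  v^+=1.4177  a^+=-0.5828
step 5: x_pred=8.2787  r=-12.4087  x^+=1.4787  v^+=-4.2772  a^+=-3.2673

x_post = 1.4787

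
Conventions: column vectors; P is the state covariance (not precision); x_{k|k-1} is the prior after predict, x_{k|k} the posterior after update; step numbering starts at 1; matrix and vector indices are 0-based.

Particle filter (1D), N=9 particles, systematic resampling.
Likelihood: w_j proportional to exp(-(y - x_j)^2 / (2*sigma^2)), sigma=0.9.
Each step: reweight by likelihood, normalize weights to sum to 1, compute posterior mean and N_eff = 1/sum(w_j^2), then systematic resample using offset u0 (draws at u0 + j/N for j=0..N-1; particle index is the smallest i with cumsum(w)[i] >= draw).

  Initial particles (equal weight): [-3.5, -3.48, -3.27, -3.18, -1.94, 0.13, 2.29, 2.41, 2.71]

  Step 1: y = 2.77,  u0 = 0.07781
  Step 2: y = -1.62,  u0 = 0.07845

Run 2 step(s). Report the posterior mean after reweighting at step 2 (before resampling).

post_mean = 2.3595

step 1: w=[0.0000, 0.0000, 0.0000, 0.0000, 0.0000, 0.0048, 0.3096, 0.3295, 0.3561]  mean=2.4687  Neff=3.0190  idx=[6, 6, 6, 7, 7, 7, 8, 8, 8]
step 2: w=[0.1992, 0.1992, 0.1992, 0.1106, 0.1106, 0.1106, 0.0235, 0.0235, 0.0235]  mean=2.3595  Neff=6.3532  idx=[0, 0, 1, 2, 2, 3, 4, 5, 7]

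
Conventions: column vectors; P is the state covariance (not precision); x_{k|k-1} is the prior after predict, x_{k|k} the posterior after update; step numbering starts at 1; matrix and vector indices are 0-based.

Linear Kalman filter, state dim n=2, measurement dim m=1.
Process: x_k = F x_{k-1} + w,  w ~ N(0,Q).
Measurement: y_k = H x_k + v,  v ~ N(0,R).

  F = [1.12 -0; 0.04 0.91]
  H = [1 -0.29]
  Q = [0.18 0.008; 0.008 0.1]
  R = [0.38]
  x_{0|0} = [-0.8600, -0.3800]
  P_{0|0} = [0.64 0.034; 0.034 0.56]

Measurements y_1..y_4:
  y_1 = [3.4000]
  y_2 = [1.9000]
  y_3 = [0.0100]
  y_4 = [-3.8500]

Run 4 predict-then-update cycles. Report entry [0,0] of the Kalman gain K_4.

K[0,0] = 0.5468

step 1: x^-=[-0.9632, -0.3802]  P^-=[0.9828 0.0713; 0.0713 0.5672]  S=[1.3692]  K=[0.7027; -0.0681]  nu=[4.2529]  x^+=[2.0254, -0.6696]  P^+=[0.3067 0.1368; 0.1368 0.5609]
step 2: x^-=[2.2685, -0.5283]  P^-=[0.5647 0.1612; 0.1612 0.5749]  S=[0.8996]  K=[0.5758; -0.0062]  nu=[-0.5217]  x^+=[1.9681, -0.5251]  P^+=[0.2665 0.1644; 0.1644 0.5749]
step 3: x^-=[2.2043, -0.3991]  P^-=[0.5143 0.1875; 0.1875 0.5885]  S=[0.8350]  K=[0.5508; 0.0201]  nu=[-2.3100]  x^+=[0.9320, -0.4456]  P^+=[0.2610 0.1782; 0.1782 0.5881]
step 4: x^-=[1.0438, -0.3682]  P^-=[0.5074 0.2013; 0.2013 0.6004]  S=[0.8211]  K=[0.5468; 0.0331]  nu=[-5.0006]  x^+=[-1.6905, -0.5339]  P^+=[0.2619 0.1864; 0.1864 0.5995]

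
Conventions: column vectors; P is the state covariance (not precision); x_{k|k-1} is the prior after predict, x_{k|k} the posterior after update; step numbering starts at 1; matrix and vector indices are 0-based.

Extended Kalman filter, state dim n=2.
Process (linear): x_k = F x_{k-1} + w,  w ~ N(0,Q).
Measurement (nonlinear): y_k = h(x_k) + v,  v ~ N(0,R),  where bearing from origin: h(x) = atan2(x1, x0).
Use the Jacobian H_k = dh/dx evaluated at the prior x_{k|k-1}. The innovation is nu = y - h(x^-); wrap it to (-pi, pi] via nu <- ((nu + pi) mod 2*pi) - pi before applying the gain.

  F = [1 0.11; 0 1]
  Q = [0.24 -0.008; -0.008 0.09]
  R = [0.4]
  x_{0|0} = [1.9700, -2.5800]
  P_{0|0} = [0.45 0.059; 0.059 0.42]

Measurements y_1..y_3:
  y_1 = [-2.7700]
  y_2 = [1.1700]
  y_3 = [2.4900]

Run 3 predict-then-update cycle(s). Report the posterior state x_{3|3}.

step 1: x^-=[1.6862, -2.5800]  P^-=[0.7081 0.0972; 0.0972 0.5100]  H_jac=[0.2716 0.1775]  S=[0.4777]  K=[0.4387; 0.2448]  nu=[-1.7781]  x^+=[0.9061, -3.0152]  P^+=[0.6161 0.0459; 0.0459 0.4814]
step 2: x^-=[0.5745, -3.0152]  P^-=[0.8721 0.0909; 0.0909 0.5714]  H_jac=[0.3200 0.0610]  S=[0.4950]  K=[0.5750; 0.1291]  nu=[2.5525]  x^+=[2.0422, -2.6856]  P^+=[0.7084 0.0541; 0.0541 0.5631]
step 3: x^-=[1.7468, -2.6856]  P^-=[0.9671 0.1080; 0.1080 0.6531]  H_jac=[0.2617 0.1702]  S=[0.4948]  K=[0.5486; 0.2818]  nu=[-2.7991]  x^+=[0.2111, -3.4744]  P^+=[0.8182 0.0316; 0.0316 0.6138]

x_post = [0.2111, -3.4744]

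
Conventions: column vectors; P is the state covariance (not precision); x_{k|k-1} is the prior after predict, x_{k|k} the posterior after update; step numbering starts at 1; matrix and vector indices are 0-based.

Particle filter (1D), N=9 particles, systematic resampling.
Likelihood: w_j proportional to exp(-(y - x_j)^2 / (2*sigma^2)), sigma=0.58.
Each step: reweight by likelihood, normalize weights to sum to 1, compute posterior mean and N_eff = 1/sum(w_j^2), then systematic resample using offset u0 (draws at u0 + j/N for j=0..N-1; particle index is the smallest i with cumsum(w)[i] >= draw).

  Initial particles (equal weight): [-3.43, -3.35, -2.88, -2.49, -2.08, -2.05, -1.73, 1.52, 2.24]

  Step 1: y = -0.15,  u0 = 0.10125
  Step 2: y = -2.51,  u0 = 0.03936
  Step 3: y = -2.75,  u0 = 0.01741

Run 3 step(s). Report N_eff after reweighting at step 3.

N_eff = 7.6520

step 1: w=[0.0000, 0.0000, 0.0003, 0.0059, 0.0797, 0.0946, 0.4949, 0.3204, 0.0042]  mean=-0.7351  Neff=2.7551  idx=[5, 6, 6, 6, 6, 6, 7, 7, 7]
step 2: w=[0.2651, 0.1470, 0.1470, 0.1470, 0.1470, 0.1470, 0.0000, 0.0000, 0.0000]  mean=-1.8148  Neff=5.6088  idx=[0, 0, 0, 1, 2, 3, 3, 4, 5]
step 3: w=[0.1771, 0.1771, 0.1771, 0.0781, 0.0781, 0.0781, 0.0781, 0.0781, 0.0781]  mean=-1.9000  Neff=7.6520  idx=[0, 0, 1, 1, 2, 3, 4, 6, 7]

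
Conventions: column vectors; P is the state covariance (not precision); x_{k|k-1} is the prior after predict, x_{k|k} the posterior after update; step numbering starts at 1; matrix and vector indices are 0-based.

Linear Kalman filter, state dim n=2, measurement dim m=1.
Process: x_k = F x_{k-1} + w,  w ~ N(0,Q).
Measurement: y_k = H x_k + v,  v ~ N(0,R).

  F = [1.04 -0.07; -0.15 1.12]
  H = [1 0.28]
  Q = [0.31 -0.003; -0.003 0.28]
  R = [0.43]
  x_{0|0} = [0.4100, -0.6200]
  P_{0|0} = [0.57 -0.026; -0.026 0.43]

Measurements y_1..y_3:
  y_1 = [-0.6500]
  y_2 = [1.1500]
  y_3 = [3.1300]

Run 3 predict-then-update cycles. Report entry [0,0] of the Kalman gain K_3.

step 1: x^-=[0.4698, -0.7559]  P^-=[0.9324 -0.1562; -0.1562 0.8410]  S=[1.3409]  K=[0.6628; 0.0591]  nu=[-0.9081]  x^+=[-0.1321, -0.8096]  P^+=[0.3434 -0.2087; -0.2087 0.8363]
step 2: x^-=[-0.0807, -0.8869]  P^-=[0.7159 -0.3675; -0.3675 1.4069]  S=[1.0505]  K=[0.5836; 0.0252]  nu=[1.4790]  x^+=[0.7825, -0.8497]  P^+=[0.3582 -0.3829; -0.3829 1.4062]
step 3: x^-=[0.8733, -1.0690]  P^-=[0.7600 -0.6191; -0.6191 2.1807]  S=[1.0143]  K=[0.5784; -0.0084]  nu=[2.5561]  x^+=[2.3517, -1.0906]  P^+=[0.4207 -0.6142; -0.6142 2.1806]

K[0,0] = 0.5784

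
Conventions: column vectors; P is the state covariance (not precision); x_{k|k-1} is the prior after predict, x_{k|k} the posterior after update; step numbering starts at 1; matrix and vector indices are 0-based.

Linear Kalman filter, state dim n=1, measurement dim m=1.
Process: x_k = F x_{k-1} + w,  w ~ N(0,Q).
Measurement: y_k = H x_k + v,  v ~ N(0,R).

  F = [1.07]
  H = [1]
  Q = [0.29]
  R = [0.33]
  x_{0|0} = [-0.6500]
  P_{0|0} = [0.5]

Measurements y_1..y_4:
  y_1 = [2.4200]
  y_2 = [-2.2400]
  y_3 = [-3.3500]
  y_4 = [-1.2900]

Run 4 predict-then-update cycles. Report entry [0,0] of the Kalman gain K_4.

step 1: x^-=[-0.6955]  P^-=[0.8624]  S=[1.1925]  K=[0.7233]  nu=[3.1155]  x^+=[1.5578]  P^+=[0.2387]
step 2: x^-=[1.6669]  P^-=[0.5633]  S=[0.8933]  K=[0.6306]  nu=[-3.9069]  x^+=[-0.7967]  P^+=[0.2081]
step 3: x^-=[-0.8524]  P^-=[0.5282]  S=[0.8582]  K=[0.6155]  nu=[-2.4976]  x^+=[-2.3897]  P^+=[0.2031]
step 4: x^-=[-2.5569]  P^-=[0.5225]  S=[0.8525]  K=[0.6129]  nu=[1.2669]  x^+=[-1.7804]  P^+=[0.2023]

K[0,0] = 0.6129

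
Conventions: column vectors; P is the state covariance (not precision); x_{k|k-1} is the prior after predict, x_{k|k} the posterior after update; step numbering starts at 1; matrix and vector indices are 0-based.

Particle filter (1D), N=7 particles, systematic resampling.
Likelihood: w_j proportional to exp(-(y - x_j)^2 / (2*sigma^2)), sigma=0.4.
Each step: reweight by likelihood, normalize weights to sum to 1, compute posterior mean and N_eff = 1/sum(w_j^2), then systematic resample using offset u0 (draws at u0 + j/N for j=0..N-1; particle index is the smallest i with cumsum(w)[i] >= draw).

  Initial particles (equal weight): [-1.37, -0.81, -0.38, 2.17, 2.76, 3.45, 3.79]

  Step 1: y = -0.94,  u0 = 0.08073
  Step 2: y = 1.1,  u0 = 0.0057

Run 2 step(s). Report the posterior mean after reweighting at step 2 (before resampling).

step 1: w=[0.2977, 0.5032, 0.1991, 0.0000, 0.0000, 0.0000, 0.0000]  mean=-0.8911  Neff=2.6214  idx=[0, 0, 1, 1, 1, 1, 2]
step 2: w=[0.0000, 0.0000, 0.0101, 0.0101, 0.0101, 0.0101, 0.9596]  mean=-0.3974  Neff=1.0854  idx=[2, 6, 6, 6, 6, 6, 6]

post_mean = -0.3974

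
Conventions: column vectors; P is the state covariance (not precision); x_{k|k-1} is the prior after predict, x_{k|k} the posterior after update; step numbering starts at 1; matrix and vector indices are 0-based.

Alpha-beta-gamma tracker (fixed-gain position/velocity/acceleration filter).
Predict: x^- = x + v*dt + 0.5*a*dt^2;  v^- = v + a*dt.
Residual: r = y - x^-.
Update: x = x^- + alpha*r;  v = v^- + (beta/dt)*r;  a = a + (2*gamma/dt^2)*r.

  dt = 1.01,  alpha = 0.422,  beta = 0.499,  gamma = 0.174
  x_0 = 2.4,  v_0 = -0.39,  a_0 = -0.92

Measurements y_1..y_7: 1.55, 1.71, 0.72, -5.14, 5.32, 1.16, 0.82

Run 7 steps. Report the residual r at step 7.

resid = -6.0006

step 1: x_pred=1.5369  r=0.0131  x^+=1.5424  v^+=-1.3127  a^+=-0.9155
step 2: x_pred=-0.2504  r=1.9604  x^+=0.5769  v^+=-1.2688  a^+=-0.2467
step 3: x_pred=-0.8305  r=1.5505  x^+=-0.1762  v^+=-0.7520  a^+=0.2822
step 4: x_pred=-0.7918  r=-4.3482  x^+=-2.6267  v^+=-2.6153  a^+=-1.2012
step 5: x_pred=-5.8808  r=11.2008  x^+=-1.1541  v^+=1.7054  a^+=2.6199
step 6: x_pred=1.9047  r=-0.7447  x^+=1.5904  v^+=3.9836  a^+=2.3659
step 7: x_pred=6.8206  r=-6.0006  x^+=4.2883  v^+=3.4085  a^+=0.3188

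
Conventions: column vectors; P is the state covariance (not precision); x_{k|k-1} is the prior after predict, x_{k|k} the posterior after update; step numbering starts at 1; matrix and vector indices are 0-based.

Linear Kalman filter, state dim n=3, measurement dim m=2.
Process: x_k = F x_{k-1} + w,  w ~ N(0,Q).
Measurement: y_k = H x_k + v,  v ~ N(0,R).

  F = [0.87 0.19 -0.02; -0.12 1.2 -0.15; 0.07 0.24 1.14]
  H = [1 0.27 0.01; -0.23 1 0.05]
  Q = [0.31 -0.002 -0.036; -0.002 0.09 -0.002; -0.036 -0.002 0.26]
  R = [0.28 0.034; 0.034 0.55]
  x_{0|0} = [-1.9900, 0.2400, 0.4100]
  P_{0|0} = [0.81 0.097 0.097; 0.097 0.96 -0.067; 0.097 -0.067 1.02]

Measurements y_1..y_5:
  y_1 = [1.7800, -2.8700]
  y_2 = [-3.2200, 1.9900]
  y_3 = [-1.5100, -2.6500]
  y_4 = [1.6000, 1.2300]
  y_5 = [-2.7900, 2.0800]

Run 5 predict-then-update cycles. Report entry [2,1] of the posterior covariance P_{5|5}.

step 1: x^-=[-1.6939, 0.4653, 0.3857]  P^-=[0.9874 0.2255 0.1373; 0.2255 1.5067 -0.0049; 0.1373 -0.0049 1.6269]  S=[1.5019 0.4325; 0.4325 2.0056]  K=[0.7443 -0.1579; 0.2262 0.6765; 0.1012 0.0005]  nu=[3.3444, -3.7442]  x^+=[1.3866, -1.3111, 0.7221]  P^+=[0.2069 -0.0155 0.0311; -0.0155 0.3797 -0.0697; 0.0311 -0.0697 1.6115]
step 2: x^-=[0.9428, -1.8480, 0.6056]  P^-=[0.4753 0.0517 -0.0303; 0.0517 0.7066 -0.2682; -0.0303 -0.2682 2.3435]  S=[0.8329 0.1574; 0.1574 1.2377]  K=[0.6107 -0.1254; 0.1884 0.5265; -0.0750 -0.1069]  nu=[-3.6699, 4.0245]  x^+=[-1.8034, -0.4204, 0.4506]  P^+=[0.1693 -0.0093 0.0001; -0.0093 0.3027 -0.1774; 0.0001 -0.1774 2.3222]
step 3: x^-=[-1.6579, -0.3557, 0.2865]  P^-=[0.4482 0.0561 -0.1044; 0.0561 0.6472 -0.5502; -0.1044 -0.5502 3.1988]  S=[0.8010 0.1420; 0.1420 1.1504]  K=[0.5984 -0.1192; 0.1921 0.5037; -0.2244 -0.2906]  nu=[0.2411, -2.6899]  x^+=[-1.1930, -1.6643, 1.0142]  P^+=[0.1654 -0.0064 -0.0159; -0.0064 0.2983 -0.3233; -0.0159 -0.3233 3.0427]
step 4: x^-=[-1.3744, -2.0062, 0.6733]  P^-=[0.4480 0.0703 -0.1673; 0.0703 0.7080 -0.8664; -0.1673 -0.8664 4.0527]  S=[0.8100 0.1618; 0.1618 1.1767]  K=[0.5979 -0.1171; 0.2078 0.5226; -0.3487 -0.4835]  nu=[3.5093, 2.8864]  x^+=[0.3858, 0.2313, -1.9460]  P^+=[0.1650 -0.0049 -0.0249; -0.0049 0.3166 -0.4647; -0.0249 -0.4647 3.6246]
step 5: x^-=[0.4185, 0.5231, -2.1360]  P^-=[0.4505 0.0864 -0.2183; 0.0864 0.7976 -1.1476; -0.2183 -1.1476 4.7311]  S=[0.8253 0.1918; 0.1918 1.2338]  K=[0.5985 -0.1158; 0.2242 0.5490; -0.4363 -0.6299]  nu=[-3.3284, 1.7599]  x^+=[-1.7773, 0.7432, -1.7925]  P^+=[0.1650 -0.0039 -0.0302; -0.0039 0.3370 -0.5672; -0.0302 -0.5672 3.9791]

P_post[2,1] = -0.5672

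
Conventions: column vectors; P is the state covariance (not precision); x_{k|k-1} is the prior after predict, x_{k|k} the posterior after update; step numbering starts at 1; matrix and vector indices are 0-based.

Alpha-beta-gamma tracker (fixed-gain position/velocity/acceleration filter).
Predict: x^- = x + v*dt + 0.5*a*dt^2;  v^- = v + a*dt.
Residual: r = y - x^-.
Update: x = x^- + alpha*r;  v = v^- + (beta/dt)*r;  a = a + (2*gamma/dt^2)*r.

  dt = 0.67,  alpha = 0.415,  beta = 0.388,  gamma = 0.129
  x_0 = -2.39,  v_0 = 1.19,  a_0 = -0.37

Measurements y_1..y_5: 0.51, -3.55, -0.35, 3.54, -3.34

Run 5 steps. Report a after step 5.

step 1: x_pred=-1.6757  r=2.1857  x^+=-0.7687  v^+=2.2079  a^+=0.8862
step 2: x_pred=0.9095  r=-4.4595  x^+=-0.9412  v^+=0.2191  a^+=-1.6768
step 3: x_pred=-1.1707  r=0.8207  x^+=-0.8301  v^+=-0.4291  a^+=-1.2051
step 4: x_pred=-1.3881  r=4.9281  x^+=0.6571  v^+=1.6174  a^+=1.6272
step 5: x_pred=2.1059  r=-5.4459  x^+=-0.1541  v^+=-0.4461  a^+=-1.5028

a_post = -1.5028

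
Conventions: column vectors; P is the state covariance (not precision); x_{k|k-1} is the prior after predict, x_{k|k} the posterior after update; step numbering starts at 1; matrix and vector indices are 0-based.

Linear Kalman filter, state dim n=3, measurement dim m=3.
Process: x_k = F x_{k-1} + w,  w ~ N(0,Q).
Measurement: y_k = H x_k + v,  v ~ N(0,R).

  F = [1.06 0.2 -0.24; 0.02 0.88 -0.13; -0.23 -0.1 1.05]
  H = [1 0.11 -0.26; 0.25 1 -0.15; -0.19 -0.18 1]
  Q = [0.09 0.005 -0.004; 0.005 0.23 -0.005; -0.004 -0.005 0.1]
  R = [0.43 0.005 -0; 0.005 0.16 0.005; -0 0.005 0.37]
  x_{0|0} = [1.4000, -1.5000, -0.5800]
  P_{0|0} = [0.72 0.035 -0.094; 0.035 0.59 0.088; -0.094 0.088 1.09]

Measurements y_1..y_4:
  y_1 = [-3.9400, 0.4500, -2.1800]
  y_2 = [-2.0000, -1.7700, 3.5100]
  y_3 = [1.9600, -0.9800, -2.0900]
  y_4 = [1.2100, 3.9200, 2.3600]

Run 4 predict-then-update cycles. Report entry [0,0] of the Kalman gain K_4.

K[0,0] = 0.3595

step 1: x^-=[1.3232, -1.2166, -0.7810]  P^-=[1.0396 0.1834 -0.5606; 0.1834 0.6872 -0.1385; -0.5606 -0.1385 1.3742]  S=[1.9106 0.7414 -1.2152; 0.7414 1.1184 -0.7157; -1.2152 -0.7157 2.0795]  K=[0.6002 0.0702 -0.0055; -0.1110 0.7883 0.0636; -0.0607 0.0608 0.7096]  nu=[-5.3324, 1.2187, -1.3666]  x^+=[-1.7846, 0.2493, -1.3531]  P^+=[0.2746 -0.0482 0.0418; -0.0482 0.1446 0.0443; 0.0418 0.0443 0.2788]
step 2: x^-=[-1.5170, 0.3596, -1.0352]  P^-=[0.3745 -0.0167 -0.0775; -0.0167 0.3347 -0.0035; -0.0775 -0.0035 0.3916]  S=[0.8718 0.1512 -0.2582; 0.1512 0.5255 -0.1531; -0.2582 -0.1531 0.8155]  K=[0.4344 0.0334 -0.0349; -0.0836 0.6609 0.0233; -0.0648 0.0028 0.4790]  nu=[-0.7917, -1.9056, 4.3217]  x^+=[-2.0753, -0.7331, 1.0808]  P^+=[0.1958 -0.0390 0.0175; -0.0390 0.1191 0.0259; 0.0175 0.0259 0.1852]
step 3: x^-=[-2.6058, -0.8271, 1.6855]  P^-=[0.2975 -0.0093 -0.0684; -0.0093 0.3180 -0.0085; -0.0684 -0.0085 0.3001]  S=[0.7857 0.1336 -0.2121; 0.1336 0.5064 -0.1370; -0.2121 -0.1370 0.7196]  K=[0.3799 0.0343 -0.0528; -0.0710 0.6483 0.0136; -0.0745 -0.0078 0.4138]  nu=[5.0950, 0.7514, -4.4195]  x^+=[-0.4110, -0.7619, -0.5288]  P^+=[0.1690 -0.0341 0.0066; -0.0341 0.1154 0.0225; 0.0066 0.0225 0.1584]
step 4: x^-=[-0.4611, -0.6100, -0.3845]  P^-=[0.2736 -0.0044 -0.0692; -0.0044 0.3157 -0.0091; -0.0692 -0.0091 0.2752]  S=[0.7616 0.1317 -0.2030; 0.1317 0.5047 -0.1337; -0.2030 -0.1337 0.6946]  K=[0.3595 0.0373 -0.0611; -0.0658 0.6462 0.0114; -0.0800 -0.0093 0.3923]  nu=[1.6382, 4.5876, 2.5471]  x^+=[0.1434, 2.2759, 0.4409]  P^+=[0.1588 -0.0319 0.0020; -0.0319 0.1144 0.0220; 0.0020 0.0220 0.1495]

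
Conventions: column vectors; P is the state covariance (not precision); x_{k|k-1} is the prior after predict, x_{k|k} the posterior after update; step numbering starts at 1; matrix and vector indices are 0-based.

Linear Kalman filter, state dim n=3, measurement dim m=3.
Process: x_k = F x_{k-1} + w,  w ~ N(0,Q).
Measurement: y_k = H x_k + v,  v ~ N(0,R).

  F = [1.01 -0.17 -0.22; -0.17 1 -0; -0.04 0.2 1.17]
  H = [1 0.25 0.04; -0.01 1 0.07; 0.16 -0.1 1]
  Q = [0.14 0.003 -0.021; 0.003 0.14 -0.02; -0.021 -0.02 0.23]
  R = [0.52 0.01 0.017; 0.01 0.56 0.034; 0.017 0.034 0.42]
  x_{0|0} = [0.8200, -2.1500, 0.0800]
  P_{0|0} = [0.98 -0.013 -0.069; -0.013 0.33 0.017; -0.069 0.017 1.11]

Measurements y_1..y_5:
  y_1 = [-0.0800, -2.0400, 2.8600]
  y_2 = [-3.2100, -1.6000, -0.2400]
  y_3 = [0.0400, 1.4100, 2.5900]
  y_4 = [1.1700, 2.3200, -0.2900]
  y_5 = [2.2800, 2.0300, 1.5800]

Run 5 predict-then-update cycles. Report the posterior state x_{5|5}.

step 1: x^-=[1.1761, -2.2894, -0.3692]  P^-=[1.2394 -0.2412 -0.4465; -0.2412 0.5027 0.0872; -0.4465 0.0872 1.7789]  S=[1.6391 -0.1384 -0.1396; -0.1384 1.0892 0.1535; -0.1396 0.1535 2.0830]  K=[0.6902 -0.1669 -0.0490; -0.0318 0.4706 -0.0376; -0.1418 0.0676 0.8010]  nu=[-0.6690, 0.2870, 2.8121]  x^+=[0.5286, -2.2388, 1.9976]  P^+=[0.3794 -0.0786 -0.0831; -0.0786 0.2585 0.0381; -0.0831 0.0381 0.3534]
step 2: x^-=[0.4750, -2.3286, 1.8683]  P^-=[0.6184 -0.1993 -0.2607; -0.1993 0.4362 0.1012; -0.2607 0.1012 0.7516]  S=[1.0484 -0.0961 -0.0904; -0.0961 1.0185 0.1101; -0.0904 0.1101 1.0945]  K=[0.5112 -0.1637 -0.0709; -0.0443 0.4356 -0.0240; -0.1356 0.0737 0.6207]  nu=[-3.1775, 0.6026, -2.4172]  x^+=[-1.0769, -1.8673, 0.8430]  P^+=[0.2863 -0.0805 -0.0805; -0.0805 0.2390 0.0408; -0.0805 0.0408 0.2779]
step 3: x^-=[-0.9557, -1.6842, 0.6560]  P^-=[0.5189 -0.1824 -0.2348; -0.1824 0.4147 0.0994; -0.2348 0.0994 0.6483]  S=[0.9579 -0.0823 -0.0853; -0.0823 0.9958 0.1061; -0.0853 0.1061 0.9966]  K=[0.4638 -0.1583 -0.0774; -0.0434 0.4238 -0.0200; -0.1337 0.0745 0.5835]  nu=[1.3905, 3.0388, 1.9185]  x^+=[-0.9403, -0.4952, 1.8159]  P^+=[0.2611 -0.0785 -0.0796; -0.0785 0.2325 0.0411; -0.0796 0.0411 0.2622]
step 4: x^-=[-1.2650, -0.3353, 2.0631]  P^-=[0.4912 -0.1749 -0.2281; -0.1749 0.4068 0.0980; -0.2281 0.0980 0.6265]  S=[0.9339 -0.0762 -0.0845; -0.0762 0.9874 0.1053; -0.0845 0.1053 0.9762]  K=[0.4495 -0.1551 -0.0796; -0.0417 0.4195 -0.0188; -0.1331 0.0744 0.5749]  nu=[2.4363, 2.4983, -2.1843]  x^+=[-0.3834, 0.6521, 0.6691]  P^+=[0.2533 -0.0770 -0.0793; -0.0770 0.2302 0.0410; -0.0793 0.0410 0.2585]
step 5: x^-=[-0.6453, 0.7173, 0.9286]  P^-=[0.4823 -0.1716 -0.2260; -0.1716 0.4037 0.0972; -0.2260 0.0972 0.6213]  S=[0.9265 -0.0735 -0.0843; -0.0735 0.9841 0.1050; -0.0843 0.1050 0.9714]  K=[0.4449 -0.1535 -0.0804; -0.0406 0.4178 -0.0184; -0.1329 0.0742 0.5728]  nu=[2.7089, 1.2413, 0.8264]  x^+=[0.3030, 1.1106, 1.1342]  P^+=[0.2507 -0.0762 -0.0791; -0.0762 0.2293 0.0409; -0.0791 0.0409 0.2576]

x_post = [0.3030, 1.1106, 1.1342]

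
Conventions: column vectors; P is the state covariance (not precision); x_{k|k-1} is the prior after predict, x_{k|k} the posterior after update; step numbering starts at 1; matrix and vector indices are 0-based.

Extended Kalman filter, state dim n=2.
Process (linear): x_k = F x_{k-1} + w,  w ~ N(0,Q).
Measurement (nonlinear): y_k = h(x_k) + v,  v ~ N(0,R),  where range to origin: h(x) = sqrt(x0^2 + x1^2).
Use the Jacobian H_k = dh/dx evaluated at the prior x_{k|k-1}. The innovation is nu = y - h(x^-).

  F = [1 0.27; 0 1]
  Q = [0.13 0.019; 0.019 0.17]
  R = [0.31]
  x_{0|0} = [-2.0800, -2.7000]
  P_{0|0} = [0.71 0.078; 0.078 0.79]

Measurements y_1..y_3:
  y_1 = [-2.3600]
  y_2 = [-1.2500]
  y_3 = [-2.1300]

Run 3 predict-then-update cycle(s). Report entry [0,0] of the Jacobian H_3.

H_jac[0,0] = -0.4678

step 1: x^-=[-2.8090, -2.7000]  P^-=[0.9397 0.3103; 0.3103 0.9600]  H_jac=[-0.7210 -0.6930]  S=[1.5695]  K=[-0.5687; -0.5664]  nu=[-6.2562]  x^+=[0.7487, 0.8435]  P^+=[0.4322 -0.1952; -0.1952 0.4565]
step 2: x^-=[0.9764, 0.8435]  P^-=[0.4900 -0.0530; -0.0530 0.6265]  H_jac=[0.7567 0.6537]  S=[0.8059]  K=[0.4171; 0.4584]  nu=[-2.5403]  x^+=[-0.0832, -0.3210]  P^+=[0.3498 -0.2071; -0.2071 0.4571]
step 3: x^-=[-0.1699, -0.3210]  P^-=[0.4013 -0.0647; -0.0647 0.6271]  H_jac=[-0.4678 -0.8838]  S=[0.8342]  K=[-0.1565; -0.6282]  nu=[-2.4932]  x^+=[0.2203, 1.2451]  P^+=[0.3809 -0.1467; -0.1467 0.2980]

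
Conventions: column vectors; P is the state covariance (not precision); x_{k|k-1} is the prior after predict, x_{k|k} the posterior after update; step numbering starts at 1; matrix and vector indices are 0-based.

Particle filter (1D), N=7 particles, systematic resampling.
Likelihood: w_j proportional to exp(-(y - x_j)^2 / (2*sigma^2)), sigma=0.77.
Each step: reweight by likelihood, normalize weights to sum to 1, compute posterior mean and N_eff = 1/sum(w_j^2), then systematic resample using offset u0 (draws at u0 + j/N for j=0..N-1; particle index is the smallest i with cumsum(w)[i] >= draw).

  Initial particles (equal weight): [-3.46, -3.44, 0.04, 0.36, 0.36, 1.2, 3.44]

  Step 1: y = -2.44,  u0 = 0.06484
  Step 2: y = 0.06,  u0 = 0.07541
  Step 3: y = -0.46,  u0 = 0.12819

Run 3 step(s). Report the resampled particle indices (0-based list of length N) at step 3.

resampled_idx = [0, 2, 3, 4, 4, 5, 6]

step 1: w=[0.4867, 0.5036, 0.0065, 0.0016, 0.0016, 0.0000, 0.0000]  mean=-3.4149  Neff=2.0386  idx=[0, 0, 0, 1, 1, 1, 1]
step 2: w=[0.1333, 0.1333, 0.1333, 0.1500, 0.1500, 0.1500, 0.1500]  mean=-3.4480  Neff=6.9765  idx=[0, 1, 2, 3, 4, 5, 6]
step 3: w=[0.1347, 0.1347, 0.1347, 0.1490, 0.1490, 0.1490, 0.1490]  mean=-3.4481  Neff=6.9829  idx=[0, 2, 3, 4, 4, 5, 6]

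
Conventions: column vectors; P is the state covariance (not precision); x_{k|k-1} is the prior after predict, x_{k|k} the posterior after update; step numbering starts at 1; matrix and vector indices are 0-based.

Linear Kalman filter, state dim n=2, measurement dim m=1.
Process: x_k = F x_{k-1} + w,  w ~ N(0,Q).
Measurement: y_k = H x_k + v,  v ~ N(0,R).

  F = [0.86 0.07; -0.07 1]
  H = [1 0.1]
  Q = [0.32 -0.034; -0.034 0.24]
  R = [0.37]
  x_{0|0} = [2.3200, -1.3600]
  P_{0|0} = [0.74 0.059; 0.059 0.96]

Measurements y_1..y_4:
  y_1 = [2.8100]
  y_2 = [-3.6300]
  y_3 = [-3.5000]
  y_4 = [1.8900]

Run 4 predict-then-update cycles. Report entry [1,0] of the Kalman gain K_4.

K[1,0] = 0.1958

step 1: x^-=[1.9000, -1.5224]  P^-=[0.8791 0.0391; 0.0391 1.1954]  S=[1.2689]  K=[0.6959; 0.1250]  nu=[1.0622]  x^+=[2.6392, -1.3896]  P^+=[0.2646 -0.0713; -0.0713 1.1755]
step 2: x^-=[2.1725, -1.5743]  P^-=[0.5129 -0.0286; -0.0286 1.4268]  S=[0.8914]  K=[0.5721; 0.1280]  nu=[-5.6450]  x^+=[-1.0573, -2.2967]  P^+=[0.2211 -0.0939; -0.0939 1.4122]
step 3: x^-=[-1.0700, -2.2227]  P^-=[0.4791 -0.0287; -0.0287 1.6664]  S=[0.8600]  K=[0.5538; 0.1604]  nu=[-2.2077]  x^+=[-2.2926, -2.5767]  P^+=[0.2154 -0.1051; -0.1051 1.6443]
step 4: x^-=[-2.1520, -2.4163]  P^-=[0.4747 -0.0217; -0.0217 1.9001]  S=[0.8594]  K=[0.5499; 0.1958]  nu=[4.2836]  x^+=[0.2034, -1.5775]  P^+=[0.2149 -0.1143; -0.1143 1.8671]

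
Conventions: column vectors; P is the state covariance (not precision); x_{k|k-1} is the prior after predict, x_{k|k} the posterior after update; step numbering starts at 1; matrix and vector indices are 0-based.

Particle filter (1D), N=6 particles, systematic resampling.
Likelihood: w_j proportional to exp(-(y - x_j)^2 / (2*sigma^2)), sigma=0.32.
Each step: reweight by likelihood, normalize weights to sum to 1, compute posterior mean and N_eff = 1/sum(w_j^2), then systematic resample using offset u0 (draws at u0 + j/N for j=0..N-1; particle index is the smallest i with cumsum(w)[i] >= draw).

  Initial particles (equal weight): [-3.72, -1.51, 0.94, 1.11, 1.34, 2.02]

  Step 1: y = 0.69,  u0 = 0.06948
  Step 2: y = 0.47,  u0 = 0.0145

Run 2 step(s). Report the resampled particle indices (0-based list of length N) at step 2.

step 1: w=[0.0000, 0.0000, 0.5727, 0.3284, 0.0987, 0.0001]  mean=1.0355  Neff=2.2442  idx=[2, 2, 2, 2, 3, 4]
step 2: w=[0.2237, 0.2237, 0.2237, 0.2237, 0.0890, 0.0163]  mean=0.9617  Neff=4.8009  idx=[0, 0, 1, 2, 3, 3]

resampled_idx = [0, 0, 1, 2, 3, 3]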